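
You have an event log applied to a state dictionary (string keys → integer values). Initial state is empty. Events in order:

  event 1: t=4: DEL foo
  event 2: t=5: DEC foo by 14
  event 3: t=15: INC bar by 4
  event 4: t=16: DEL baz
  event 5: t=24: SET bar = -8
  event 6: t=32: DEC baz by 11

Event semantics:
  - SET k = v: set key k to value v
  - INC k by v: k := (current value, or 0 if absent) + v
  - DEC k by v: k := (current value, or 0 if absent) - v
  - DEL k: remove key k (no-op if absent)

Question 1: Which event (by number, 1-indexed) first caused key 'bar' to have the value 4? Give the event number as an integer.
Answer: 3

Derivation:
Looking for first event where bar becomes 4:
  event 3: bar (absent) -> 4  <-- first match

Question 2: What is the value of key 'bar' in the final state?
Track key 'bar' through all 6 events:
  event 1 (t=4: DEL foo): bar unchanged
  event 2 (t=5: DEC foo by 14): bar unchanged
  event 3 (t=15: INC bar by 4): bar (absent) -> 4
  event 4 (t=16: DEL baz): bar unchanged
  event 5 (t=24: SET bar = -8): bar 4 -> -8
  event 6 (t=32: DEC baz by 11): bar unchanged
Final: bar = -8

Answer: -8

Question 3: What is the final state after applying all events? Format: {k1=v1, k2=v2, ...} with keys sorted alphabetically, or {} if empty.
  after event 1 (t=4: DEL foo): {}
  after event 2 (t=5: DEC foo by 14): {foo=-14}
  after event 3 (t=15: INC bar by 4): {bar=4, foo=-14}
  after event 4 (t=16: DEL baz): {bar=4, foo=-14}
  after event 5 (t=24: SET bar = -8): {bar=-8, foo=-14}
  after event 6 (t=32: DEC baz by 11): {bar=-8, baz=-11, foo=-14}

Answer: {bar=-8, baz=-11, foo=-14}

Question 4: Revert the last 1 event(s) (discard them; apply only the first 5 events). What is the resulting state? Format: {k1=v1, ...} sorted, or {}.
Keep first 5 events (discard last 1):
  after event 1 (t=4: DEL foo): {}
  after event 2 (t=5: DEC foo by 14): {foo=-14}
  after event 3 (t=15: INC bar by 4): {bar=4, foo=-14}
  after event 4 (t=16: DEL baz): {bar=4, foo=-14}
  after event 5 (t=24: SET bar = -8): {bar=-8, foo=-14}

Answer: {bar=-8, foo=-14}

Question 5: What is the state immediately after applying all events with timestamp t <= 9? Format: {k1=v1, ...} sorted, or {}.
Answer: {foo=-14}

Derivation:
Apply events with t <= 9 (2 events):
  after event 1 (t=4: DEL foo): {}
  after event 2 (t=5: DEC foo by 14): {foo=-14}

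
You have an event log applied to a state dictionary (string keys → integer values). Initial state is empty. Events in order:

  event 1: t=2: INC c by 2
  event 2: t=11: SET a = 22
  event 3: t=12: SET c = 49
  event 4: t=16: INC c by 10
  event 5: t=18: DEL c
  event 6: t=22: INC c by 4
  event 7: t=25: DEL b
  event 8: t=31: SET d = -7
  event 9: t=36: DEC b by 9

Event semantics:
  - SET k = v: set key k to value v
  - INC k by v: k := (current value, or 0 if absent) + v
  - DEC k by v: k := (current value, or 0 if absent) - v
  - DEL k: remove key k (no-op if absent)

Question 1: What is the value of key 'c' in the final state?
Track key 'c' through all 9 events:
  event 1 (t=2: INC c by 2): c (absent) -> 2
  event 2 (t=11: SET a = 22): c unchanged
  event 3 (t=12: SET c = 49): c 2 -> 49
  event 4 (t=16: INC c by 10): c 49 -> 59
  event 5 (t=18: DEL c): c 59 -> (absent)
  event 6 (t=22: INC c by 4): c (absent) -> 4
  event 7 (t=25: DEL b): c unchanged
  event 8 (t=31: SET d = -7): c unchanged
  event 9 (t=36: DEC b by 9): c unchanged
Final: c = 4

Answer: 4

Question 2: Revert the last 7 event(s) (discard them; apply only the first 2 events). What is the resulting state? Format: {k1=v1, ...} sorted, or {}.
Answer: {a=22, c=2}

Derivation:
Keep first 2 events (discard last 7):
  after event 1 (t=2: INC c by 2): {c=2}
  after event 2 (t=11: SET a = 22): {a=22, c=2}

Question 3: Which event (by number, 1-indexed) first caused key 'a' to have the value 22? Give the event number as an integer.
Looking for first event where a becomes 22:
  event 2: a (absent) -> 22  <-- first match

Answer: 2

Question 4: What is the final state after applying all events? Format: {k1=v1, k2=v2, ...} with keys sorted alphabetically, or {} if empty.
  after event 1 (t=2: INC c by 2): {c=2}
  after event 2 (t=11: SET a = 22): {a=22, c=2}
  after event 3 (t=12: SET c = 49): {a=22, c=49}
  after event 4 (t=16: INC c by 10): {a=22, c=59}
  after event 5 (t=18: DEL c): {a=22}
  after event 6 (t=22: INC c by 4): {a=22, c=4}
  after event 7 (t=25: DEL b): {a=22, c=4}
  after event 8 (t=31: SET d = -7): {a=22, c=4, d=-7}
  after event 9 (t=36: DEC b by 9): {a=22, b=-9, c=4, d=-7}

Answer: {a=22, b=-9, c=4, d=-7}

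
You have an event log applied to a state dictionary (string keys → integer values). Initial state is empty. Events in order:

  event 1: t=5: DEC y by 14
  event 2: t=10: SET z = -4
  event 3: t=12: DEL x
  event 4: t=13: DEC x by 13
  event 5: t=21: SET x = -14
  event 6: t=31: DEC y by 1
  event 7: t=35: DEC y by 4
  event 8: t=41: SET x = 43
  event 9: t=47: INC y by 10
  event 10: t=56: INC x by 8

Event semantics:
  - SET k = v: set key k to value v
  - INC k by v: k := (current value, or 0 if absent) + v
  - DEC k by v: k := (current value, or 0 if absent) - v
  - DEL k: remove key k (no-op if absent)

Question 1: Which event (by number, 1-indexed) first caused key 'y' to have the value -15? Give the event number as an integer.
Answer: 6

Derivation:
Looking for first event where y becomes -15:
  event 1: y = -14
  event 2: y = -14
  event 3: y = -14
  event 4: y = -14
  event 5: y = -14
  event 6: y -14 -> -15  <-- first match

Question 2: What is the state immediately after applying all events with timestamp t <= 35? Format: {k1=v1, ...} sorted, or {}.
Answer: {x=-14, y=-19, z=-4}

Derivation:
Apply events with t <= 35 (7 events):
  after event 1 (t=5: DEC y by 14): {y=-14}
  after event 2 (t=10: SET z = -4): {y=-14, z=-4}
  after event 3 (t=12: DEL x): {y=-14, z=-4}
  after event 4 (t=13: DEC x by 13): {x=-13, y=-14, z=-4}
  after event 5 (t=21: SET x = -14): {x=-14, y=-14, z=-4}
  after event 6 (t=31: DEC y by 1): {x=-14, y=-15, z=-4}
  after event 7 (t=35: DEC y by 4): {x=-14, y=-19, z=-4}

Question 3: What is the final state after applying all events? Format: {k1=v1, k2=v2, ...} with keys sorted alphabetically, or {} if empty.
Answer: {x=51, y=-9, z=-4}

Derivation:
  after event 1 (t=5: DEC y by 14): {y=-14}
  after event 2 (t=10: SET z = -4): {y=-14, z=-4}
  after event 3 (t=12: DEL x): {y=-14, z=-4}
  after event 4 (t=13: DEC x by 13): {x=-13, y=-14, z=-4}
  after event 5 (t=21: SET x = -14): {x=-14, y=-14, z=-4}
  after event 6 (t=31: DEC y by 1): {x=-14, y=-15, z=-4}
  after event 7 (t=35: DEC y by 4): {x=-14, y=-19, z=-4}
  after event 8 (t=41: SET x = 43): {x=43, y=-19, z=-4}
  after event 9 (t=47: INC y by 10): {x=43, y=-9, z=-4}
  after event 10 (t=56: INC x by 8): {x=51, y=-9, z=-4}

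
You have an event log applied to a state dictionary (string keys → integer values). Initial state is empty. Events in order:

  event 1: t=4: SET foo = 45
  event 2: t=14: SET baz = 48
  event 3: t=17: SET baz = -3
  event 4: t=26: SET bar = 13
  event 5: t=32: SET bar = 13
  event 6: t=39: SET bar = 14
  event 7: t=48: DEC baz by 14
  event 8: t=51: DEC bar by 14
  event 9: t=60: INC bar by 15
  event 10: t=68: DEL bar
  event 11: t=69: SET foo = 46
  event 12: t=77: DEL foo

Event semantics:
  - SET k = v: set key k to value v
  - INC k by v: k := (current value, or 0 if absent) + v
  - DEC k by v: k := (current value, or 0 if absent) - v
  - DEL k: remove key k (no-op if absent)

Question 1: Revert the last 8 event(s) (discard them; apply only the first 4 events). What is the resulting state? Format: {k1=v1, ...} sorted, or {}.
Keep first 4 events (discard last 8):
  after event 1 (t=4: SET foo = 45): {foo=45}
  after event 2 (t=14: SET baz = 48): {baz=48, foo=45}
  after event 3 (t=17: SET baz = -3): {baz=-3, foo=45}
  after event 4 (t=26: SET bar = 13): {bar=13, baz=-3, foo=45}

Answer: {bar=13, baz=-3, foo=45}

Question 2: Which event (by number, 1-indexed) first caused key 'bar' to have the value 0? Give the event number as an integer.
Looking for first event where bar becomes 0:
  event 4: bar = 13
  event 5: bar = 13
  event 6: bar = 14
  event 7: bar = 14
  event 8: bar 14 -> 0  <-- first match

Answer: 8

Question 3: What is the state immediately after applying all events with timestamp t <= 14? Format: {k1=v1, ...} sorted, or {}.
Answer: {baz=48, foo=45}

Derivation:
Apply events with t <= 14 (2 events):
  after event 1 (t=4: SET foo = 45): {foo=45}
  after event 2 (t=14: SET baz = 48): {baz=48, foo=45}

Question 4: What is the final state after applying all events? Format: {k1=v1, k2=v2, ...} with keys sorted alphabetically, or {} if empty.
Answer: {baz=-17}

Derivation:
  after event 1 (t=4: SET foo = 45): {foo=45}
  after event 2 (t=14: SET baz = 48): {baz=48, foo=45}
  after event 3 (t=17: SET baz = -3): {baz=-3, foo=45}
  after event 4 (t=26: SET bar = 13): {bar=13, baz=-3, foo=45}
  after event 5 (t=32: SET bar = 13): {bar=13, baz=-3, foo=45}
  after event 6 (t=39: SET bar = 14): {bar=14, baz=-3, foo=45}
  after event 7 (t=48: DEC baz by 14): {bar=14, baz=-17, foo=45}
  after event 8 (t=51: DEC bar by 14): {bar=0, baz=-17, foo=45}
  after event 9 (t=60: INC bar by 15): {bar=15, baz=-17, foo=45}
  after event 10 (t=68: DEL bar): {baz=-17, foo=45}
  after event 11 (t=69: SET foo = 46): {baz=-17, foo=46}
  after event 12 (t=77: DEL foo): {baz=-17}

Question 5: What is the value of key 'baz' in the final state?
Answer: -17

Derivation:
Track key 'baz' through all 12 events:
  event 1 (t=4: SET foo = 45): baz unchanged
  event 2 (t=14: SET baz = 48): baz (absent) -> 48
  event 3 (t=17: SET baz = -3): baz 48 -> -3
  event 4 (t=26: SET bar = 13): baz unchanged
  event 5 (t=32: SET bar = 13): baz unchanged
  event 6 (t=39: SET bar = 14): baz unchanged
  event 7 (t=48: DEC baz by 14): baz -3 -> -17
  event 8 (t=51: DEC bar by 14): baz unchanged
  event 9 (t=60: INC bar by 15): baz unchanged
  event 10 (t=68: DEL bar): baz unchanged
  event 11 (t=69: SET foo = 46): baz unchanged
  event 12 (t=77: DEL foo): baz unchanged
Final: baz = -17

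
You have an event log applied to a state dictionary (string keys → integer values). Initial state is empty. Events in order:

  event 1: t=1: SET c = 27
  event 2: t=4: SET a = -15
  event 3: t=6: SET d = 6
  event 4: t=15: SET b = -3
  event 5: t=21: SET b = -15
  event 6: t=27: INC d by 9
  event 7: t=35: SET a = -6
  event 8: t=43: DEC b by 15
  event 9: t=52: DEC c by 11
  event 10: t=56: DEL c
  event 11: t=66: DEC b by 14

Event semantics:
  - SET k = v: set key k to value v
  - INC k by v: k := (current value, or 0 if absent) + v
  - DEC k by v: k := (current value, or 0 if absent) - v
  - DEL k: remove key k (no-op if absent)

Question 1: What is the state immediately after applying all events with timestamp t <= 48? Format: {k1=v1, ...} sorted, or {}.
Answer: {a=-6, b=-30, c=27, d=15}

Derivation:
Apply events with t <= 48 (8 events):
  after event 1 (t=1: SET c = 27): {c=27}
  after event 2 (t=4: SET a = -15): {a=-15, c=27}
  after event 3 (t=6: SET d = 6): {a=-15, c=27, d=6}
  after event 4 (t=15: SET b = -3): {a=-15, b=-3, c=27, d=6}
  after event 5 (t=21: SET b = -15): {a=-15, b=-15, c=27, d=6}
  after event 6 (t=27: INC d by 9): {a=-15, b=-15, c=27, d=15}
  after event 7 (t=35: SET a = -6): {a=-6, b=-15, c=27, d=15}
  after event 8 (t=43: DEC b by 15): {a=-6, b=-30, c=27, d=15}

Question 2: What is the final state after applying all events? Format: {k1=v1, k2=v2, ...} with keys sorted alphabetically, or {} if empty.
Answer: {a=-6, b=-44, d=15}

Derivation:
  after event 1 (t=1: SET c = 27): {c=27}
  after event 2 (t=4: SET a = -15): {a=-15, c=27}
  after event 3 (t=6: SET d = 6): {a=-15, c=27, d=6}
  after event 4 (t=15: SET b = -3): {a=-15, b=-3, c=27, d=6}
  after event 5 (t=21: SET b = -15): {a=-15, b=-15, c=27, d=6}
  after event 6 (t=27: INC d by 9): {a=-15, b=-15, c=27, d=15}
  after event 7 (t=35: SET a = -6): {a=-6, b=-15, c=27, d=15}
  after event 8 (t=43: DEC b by 15): {a=-6, b=-30, c=27, d=15}
  after event 9 (t=52: DEC c by 11): {a=-6, b=-30, c=16, d=15}
  after event 10 (t=56: DEL c): {a=-6, b=-30, d=15}
  after event 11 (t=66: DEC b by 14): {a=-6, b=-44, d=15}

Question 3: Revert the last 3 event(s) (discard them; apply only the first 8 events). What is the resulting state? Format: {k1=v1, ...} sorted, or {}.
Keep first 8 events (discard last 3):
  after event 1 (t=1: SET c = 27): {c=27}
  after event 2 (t=4: SET a = -15): {a=-15, c=27}
  after event 3 (t=6: SET d = 6): {a=-15, c=27, d=6}
  after event 4 (t=15: SET b = -3): {a=-15, b=-3, c=27, d=6}
  after event 5 (t=21: SET b = -15): {a=-15, b=-15, c=27, d=6}
  after event 6 (t=27: INC d by 9): {a=-15, b=-15, c=27, d=15}
  after event 7 (t=35: SET a = -6): {a=-6, b=-15, c=27, d=15}
  after event 8 (t=43: DEC b by 15): {a=-6, b=-30, c=27, d=15}

Answer: {a=-6, b=-30, c=27, d=15}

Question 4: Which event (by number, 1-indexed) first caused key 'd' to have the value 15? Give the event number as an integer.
Looking for first event where d becomes 15:
  event 3: d = 6
  event 4: d = 6
  event 5: d = 6
  event 6: d 6 -> 15  <-- first match

Answer: 6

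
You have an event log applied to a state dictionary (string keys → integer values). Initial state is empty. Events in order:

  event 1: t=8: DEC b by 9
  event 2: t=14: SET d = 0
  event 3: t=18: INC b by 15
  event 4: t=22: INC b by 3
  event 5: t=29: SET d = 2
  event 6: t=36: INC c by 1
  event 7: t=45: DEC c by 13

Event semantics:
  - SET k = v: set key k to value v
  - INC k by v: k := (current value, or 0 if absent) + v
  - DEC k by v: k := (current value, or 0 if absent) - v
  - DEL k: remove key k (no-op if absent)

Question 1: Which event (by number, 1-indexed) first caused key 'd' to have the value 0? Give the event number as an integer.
Looking for first event where d becomes 0:
  event 2: d (absent) -> 0  <-- first match

Answer: 2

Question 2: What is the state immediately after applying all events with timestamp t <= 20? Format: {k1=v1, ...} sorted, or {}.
Answer: {b=6, d=0}

Derivation:
Apply events with t <= 20 (3 events):
  after event 1 (t=8: DEC b by 9): {b=-9}
  after event 2 (t=14: SET d = 0): {b=-9, d=0}
  after event 3 (t=18: INC b by 15): {b=6, d=0}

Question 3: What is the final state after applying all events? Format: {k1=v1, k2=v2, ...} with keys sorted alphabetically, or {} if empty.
Answer: {b=9, c=-12, d=2}

Derivation:
  after event 1 (t=8: DEC b by 9): {b=-9}
  after event 2 (t=14: SET d = 0): {b=-9, d=0}
  after event 3 (t=18: INC b by 15): {b=6, d=0}
  after event 4 (t=22: INC b by 3): {b=9, d=0}
  after event 5 (t=29: SET d = 2): {b=9, d=2}
  after event 6 (t=36: INC c by 1): {b=9, c=1, d=2}
  after event 7 (t=45: DEC c by 13): {b=9, c=-12, d=2}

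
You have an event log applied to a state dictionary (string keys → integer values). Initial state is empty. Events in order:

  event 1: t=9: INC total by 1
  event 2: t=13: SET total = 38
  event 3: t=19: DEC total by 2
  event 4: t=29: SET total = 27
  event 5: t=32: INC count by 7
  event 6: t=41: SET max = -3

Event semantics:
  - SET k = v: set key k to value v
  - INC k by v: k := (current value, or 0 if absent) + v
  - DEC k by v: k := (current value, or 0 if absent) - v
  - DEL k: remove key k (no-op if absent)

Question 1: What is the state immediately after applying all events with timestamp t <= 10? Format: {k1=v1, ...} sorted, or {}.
Answer: {total=1}

Derivation:
Apply events with t <= 10 (1 events):
  after event 1 (t=9: INC total by 1): {total=1}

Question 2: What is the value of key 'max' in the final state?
Track key 'max' through all 6 events:
  event 1 (t=9: INC total by 1): max unchanged
  event 2 (t=13: SET total = 38): max unchanged
  event 3 (t=19: DEC total by 2): max unchanged
  event 4 (t=29: SET total = 27): max unchanged
  event 5 (t=32: INC count by 7): max unchanged
  event 6 (t=41: SET max = -3): max (absent) -> -3
Final: max = -3

Answer: -3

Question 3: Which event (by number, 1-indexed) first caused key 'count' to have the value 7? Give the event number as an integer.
Answer: 5

Derivation:
Looking for first event where count becomes 7:
  event 5: count (absent) -> 7  <-- first match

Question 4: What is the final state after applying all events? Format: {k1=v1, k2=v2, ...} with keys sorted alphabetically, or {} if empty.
Answer: {count=7, max=-3, total=27}

Derivation:
  after event 1 (t=9: INC total by 1): {total=1}
  after event 2 (t=13: SET total = 38): {total=38}
  after event 3 (t=19: DEC total by 2): {total=36}
  after event 4 (t=29: SET total = 27): {total=27}
  after event 5 (t=32: INC count by 7): {count=7, total=27}
  after event 6 (t=41: SET max = -3): {count=7, max=-3, total=27}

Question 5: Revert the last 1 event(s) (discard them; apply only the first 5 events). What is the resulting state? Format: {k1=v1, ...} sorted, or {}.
Keep first 5 events (discard last 1):
  after event 1 (t=9: INC total by 1): {total=1}
  after event 2 (t=13: SET total = 38): {total=38}
  after event 3 (t=19: DEC total by 2): {total=36}
  after event 4 (t=29: SET total = 27): {total=27}
  after event 5 (t=32: INC count by 7): {count=7, total=27}

Answer: {count=7, total=27}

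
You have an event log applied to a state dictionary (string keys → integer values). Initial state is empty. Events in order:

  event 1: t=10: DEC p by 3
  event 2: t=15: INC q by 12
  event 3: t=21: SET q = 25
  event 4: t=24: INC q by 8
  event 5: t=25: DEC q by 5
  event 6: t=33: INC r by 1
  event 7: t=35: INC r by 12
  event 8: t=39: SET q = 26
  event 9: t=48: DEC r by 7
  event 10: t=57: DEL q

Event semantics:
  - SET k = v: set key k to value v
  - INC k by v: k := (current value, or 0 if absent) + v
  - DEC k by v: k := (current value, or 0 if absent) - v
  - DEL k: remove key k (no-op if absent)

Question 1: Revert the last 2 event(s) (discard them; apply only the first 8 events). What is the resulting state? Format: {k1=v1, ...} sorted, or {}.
Answer: {p=-3, q=26, r=13}

Derivation:
Keep first 8 events (discard last 2):
  after event 1 (t=10: DEC p by 3): {p=-3}
  after event 2 (t=15: INC q by 12): {p=-3, q=12}
  after event 3 (t=21: SET q = 25): {p=-3, q=25}
  after event 4 (t=24: INC q by 8): {p=-3, q=33}
  after event 5 (t=25: DEC q by 5): {p=-3, q=28}
  after event 6 (t=33: INC r by 1): {p=-3, q=28, r=1}
  after event 7 (t=35: INC r by 12): {p=-3, q=28, r=13}
  after event 8 (t=39: SET q = 26): {p=-3, q=26, r=13}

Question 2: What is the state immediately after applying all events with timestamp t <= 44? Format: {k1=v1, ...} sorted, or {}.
Answer: {p=-3, q=26, r=13}

Derivation:
Apply events with t <= 44 (8 events):
  after event 1 (t=10: DEC p by 3): {p=-3}
  after event 2 (t=15: INC q by 12): {p=-3, q=12}
  after event 3 (t=21: SET q = 25): {p=-3, q=25}
  after event 4 (t=24: INC q by 8): {p=-3, q=33}
  after event 5 (t=25: DEC q by 5): {p=-3, q=28}
  after event 6 (t=33: INC r by 1): {p=-3, q=28, r=1}
  after event 7 (t=35: INC r by 12): {p=-3, q=28, r=13}
  after event 8 (t=39: SET q = 26): {p=-3, q=26, r=13}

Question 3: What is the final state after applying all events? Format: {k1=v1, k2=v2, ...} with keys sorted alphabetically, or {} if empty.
Answer: {p=-3, r=6}

Derivation:
  after event 1 (t=10: DEC p by 3): {p=-3}
  after event 2 (t=15: INC q by 12): {p=-3, q=12}
  after event 3 (t=21: SET q = 25): {p=-3, q=25}
  after event 4 (t=24: INC q by 8): {p=-3, q=33}
  after event 5 (t=25: DEC q by 5): {p=-3, q=28}
  after event 6 (t=33: INC r by 1): {p=-3, q=28, r=1}
  after event 7 (t=35: INC r by 12): {p=-3, q=28, r=13}
  after event 8 (t=39: SET q = 26): {p=-3, q=26, r=13}
  after event 9 (t=48: DEC r by 7): {p=-3, q=26, r=6}
  after event 10 (t=57: DEL q): {p=-3, r=6}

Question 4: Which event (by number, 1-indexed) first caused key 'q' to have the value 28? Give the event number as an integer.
Answer: 5

Derivation:
Looking for first event where q becomes 28:
  event 2: q = 12
  event 3: q = 25
  event 4: q = 33
  event 5: q 33 -> 28  <-- first match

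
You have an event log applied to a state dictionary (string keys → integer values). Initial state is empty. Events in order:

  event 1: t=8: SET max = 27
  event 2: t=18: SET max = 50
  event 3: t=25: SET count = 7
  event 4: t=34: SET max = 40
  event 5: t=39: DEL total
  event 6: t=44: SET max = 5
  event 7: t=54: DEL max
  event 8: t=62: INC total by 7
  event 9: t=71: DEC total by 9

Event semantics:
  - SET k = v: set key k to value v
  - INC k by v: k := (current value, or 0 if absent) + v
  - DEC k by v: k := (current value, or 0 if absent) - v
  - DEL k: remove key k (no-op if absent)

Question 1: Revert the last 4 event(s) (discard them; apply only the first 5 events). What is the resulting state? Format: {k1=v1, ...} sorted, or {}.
Keep first 5 events (discard last 4):
  after event 1 (t=8: SET max = 27): {max=27}
  after event 2 (t=18: SET max = 50): {max=50}
  after event 3 (t=25: SET count = 7): {count=7, max=50}
  after event 4 (t=34: SET max = 40): {count=7, max=40}
  after event 5 (t=39: DEL total): {count=7, max=40}

Answer: {count=7, max=40}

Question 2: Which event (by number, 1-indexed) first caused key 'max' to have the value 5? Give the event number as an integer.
Answer: 6

Derivation:
Looking for first event where max becomes 5:
  event 1: max = 27
  event 2: max = 50
  event 3: max = 50
  event 4: max = 40
  event 5: max = 40
  event 6: max 40 -> 5  <-- first match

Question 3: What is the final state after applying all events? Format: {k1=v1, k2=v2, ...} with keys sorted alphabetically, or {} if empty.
  after event 1 (t=8: SET max = 27): {max=27}
  after event 2 (t=18: SET max = 50): {max=50}
  after event 3 (t=25: SET count = 7): {count=7, max=50}
  after event 4 (t=34: SET max = 40): {count=7, max=40}
  after event 5 (t=39: DEL total): {count=7, max=40}
  after event 6 (t=44: SET max = 5): {count=7, max=5}
  after event 7 (t=54: DEL max): {count=7}
  after event 8 (t=62: INC total by 7): {count=7, total=7}
  after event 9 (t=71: DEC total by 9): {count=7, total=-2}

Answer: {count=7, total=-2}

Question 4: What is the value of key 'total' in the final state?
Answer: -2

Derivation:
Track key 'total' through all 9 events:
  event 1 (t=8: SET max = 27): total unchanged
  event 2 (t=18: SET max = 50): total unchanged
  event 3 (t=25: SET count = 7): total unchanged
  event 4 (t=34: SET max = 40): total unchanged
  event 5 (t=39: DEL total): total (absent) -> (absent)
  event 6 (t=44: SET max = 5): total unchanged
  event 7 (t=54: DEL max): total unchanged
  event 8 (t=62: INC total by 7): total (absent) -> 7
  event 9 (t=71: DEC total by 9): total 7 -> -2
Final: total = -2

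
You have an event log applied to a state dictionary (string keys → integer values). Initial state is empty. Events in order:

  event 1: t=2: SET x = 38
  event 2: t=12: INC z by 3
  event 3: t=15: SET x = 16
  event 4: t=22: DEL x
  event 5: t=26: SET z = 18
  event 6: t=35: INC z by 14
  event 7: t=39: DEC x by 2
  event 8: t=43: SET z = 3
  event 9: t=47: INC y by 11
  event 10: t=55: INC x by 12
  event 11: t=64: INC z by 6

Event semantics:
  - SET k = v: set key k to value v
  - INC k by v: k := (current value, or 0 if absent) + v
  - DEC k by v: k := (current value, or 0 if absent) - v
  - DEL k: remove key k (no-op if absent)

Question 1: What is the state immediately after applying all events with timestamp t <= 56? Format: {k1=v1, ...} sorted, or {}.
Apply events with t <= 56 (10 events):
  after event 1 (t=2: SET x = 38): {x=38}
  after event 2 (t=12: INC z by 3): {x=38, z=3}
  after event 3 (t=15: SET x = 16): {x=16, z=3}
  after event 4 (t=22: DEL x): {z=3}
  after event 5 (t=26: SET z = 18): {z=18}
  after event 6 (t=35: INC z by 14): {z=32}
  after event 7 (t=39: DEC x by 2): {x=-2, z=32}
  after event 8 (t=43: SET z = 3): {x=-2, z=3}
  after event 9 (t=47: INC y by 11): {x=-2, y=11, z=3}
  after event 10 (t=55: INC x by 12): {x=10, y=11, z=3}

Answer: {x=10, y=11, z=3}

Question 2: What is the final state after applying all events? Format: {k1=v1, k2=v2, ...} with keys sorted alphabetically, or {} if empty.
Answer: {x=10, y=11, z=9}

Derivation:
  after event 1 (t=2: SET x = 38): {x=38}
  after event 2 (t=12: INC z by 3): {x=38, z=3}
  after event 3 (t=15: SET x = 16): {x=16, z=3}
  after event 4 (t=22: DEL x): {z=3}
  after event 5 (t=26: SET z = 18): {z=18}
  after event 6 (t=35: INC z by 14): {z=32}
  after event 7 (t=39: DEC x by 2): {x=-2, z=32}
  after event 8 (t=43: SET z = 3): {x=-2, z=3}
  after event 9 (t=47: INC y by 11): {x=-2, y=11, z=3}
  after event 10 (t=55: INC x by 12): {x=10, y=11, z=3}
  after event 11 (t=64: INC z by 6): {x=10, y=11, z=9}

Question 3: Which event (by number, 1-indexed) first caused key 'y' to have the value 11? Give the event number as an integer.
Looking for first event where y becomes 11:
  event 9: y (absent) -> 11  <-- first match

Answer: 9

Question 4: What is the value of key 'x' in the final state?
Answer: 10

Derivation:
Track key 'x' through all 11 events:
  event 1 (t=2: SET x = 38): x (absent) -> 38
  event 2 (t=12: INC z by 3): x unchanged
  event 3 (t=15: SET x = 16): x 38 -> 16
  event 4 (t=22: DEL x): x 16 -> (absent)
  event 5 (t=26: SET z = 18): x unchanged
  event 6 (t=35: INC z by 14): x unchanged
  event 7 (t=39: DEC x by 2): x (absent) -> -2
  event 8 (t=43: SET z = 3): x unchanged
  event 9 (t=47: INC y by 11): x unchanged
  event 10 (t=55: INC x by 12): x -2 -> 10
  event 11 (t=64: INC z by 6): x unchanged
Final: x = 10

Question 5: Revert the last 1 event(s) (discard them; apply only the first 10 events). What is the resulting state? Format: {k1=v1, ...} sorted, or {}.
Answer: {x=10, y=11, z=3}

Derivation:
Keep first 10 events (discard last 1):
  after event 1 (t=2: SET x = 38): {x=38}
  after event 2 (t=12: INC z by 3): {x=38, z=3}
  after event 3 (t=15: SET x = 16): {x=16, z=3}
  after event 4 (t=22: DEL x): {z=3}
  after event 5 (t=26: SET z = 18): {z=18}
  after event 6 (t=35: INC z by 14): {z=32}
  after event 7 (t=39: DEC x by 2): {x=-2, z=32}
  after event 8 (t=43: SET z = 3): {x=-2, z=3}
  after event 9 (t=47: INC y by 11): {x=-2, y=11, z=3}
  after event 10 (t=55: INC x by 12): {x=10, y=11, z=3}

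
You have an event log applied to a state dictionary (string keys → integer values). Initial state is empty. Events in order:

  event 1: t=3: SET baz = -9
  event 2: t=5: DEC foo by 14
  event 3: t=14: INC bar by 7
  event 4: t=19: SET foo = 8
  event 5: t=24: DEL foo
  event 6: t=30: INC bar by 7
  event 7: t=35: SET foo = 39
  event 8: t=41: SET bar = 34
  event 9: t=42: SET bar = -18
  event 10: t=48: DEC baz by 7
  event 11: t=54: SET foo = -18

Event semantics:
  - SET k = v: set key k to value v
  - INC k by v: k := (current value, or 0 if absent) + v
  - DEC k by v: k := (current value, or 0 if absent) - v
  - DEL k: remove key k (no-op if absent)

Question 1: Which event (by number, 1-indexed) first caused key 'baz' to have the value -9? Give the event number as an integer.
Answer: 1

Derivation:
Looking for first event where baz becomes -9:
  event 1: baz (absent) -> -9  <-- first match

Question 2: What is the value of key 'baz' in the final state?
Answer: -16

Derivation:
Track key 'baz' through all 11 events:
  event 1 (t=3: SET baz = -9): baz (absent) -> -9
  event 2 (t=5: DEC foo by 14): baz unchanged
  event 3 (t=14: INC bar by 7): baz unchanged
  event 4 (t=19: SET foo = 8): baz unchanged
  event 5 (t=24: DEL foo): baz unchanged
  event 6 (t=30: INC bar by 7): baz unchanged
  event 7 (t=35: SET foo = 39): baz unchanged
  event 8 (t=41: SET bar = 34): baz unchanged
  event 9 (t=42: SET bar = -18): baz unchanged
  event 10 (t=48: DEC baz by 7): baz -9 -> -16
  event 11 (t=54: SET foo = -18): baz unchanged
Final: baz = -16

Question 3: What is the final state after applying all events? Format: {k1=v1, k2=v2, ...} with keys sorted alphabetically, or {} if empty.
Answer: {bar=-18, baz=-16, foo=-18}

Derivation:
  after event 1 (t=3: SET baz = -9): {baz=-9}
  after event 2 (t=5: DEC foo by 14): {baz=-9, foo=-14}
  after event 3 (t=14: INC bar by 7): {bar=7, baz=-9, foo=-14}
  after event 4 (t=19: SET foo = 8): {bar=7, baz=-9, foo=8}
  after event 5 (t=24: DEL foo): {bar=7, baz=-9}
  after event 6 (t=30: INC bar by 7): {bar=14, baz=-9}
  after event 7 (t=35: SET foo = 39): {bar=14, baz=-9, foo=39}
  after event 8 (t=41: SET bar = 34): {bar=34, baz=-9, foo=39}
  after event 9 (t=42: SET bar = -18): {bar=-18, baz=-9, foo=39}
  after event 10 (t=48: DEC baz by 7): {bar=-18, baz=-16, foo=39}
  after event 11 (t=54: SET foo = -18): {bar=-18, baz=-16, foo=-18}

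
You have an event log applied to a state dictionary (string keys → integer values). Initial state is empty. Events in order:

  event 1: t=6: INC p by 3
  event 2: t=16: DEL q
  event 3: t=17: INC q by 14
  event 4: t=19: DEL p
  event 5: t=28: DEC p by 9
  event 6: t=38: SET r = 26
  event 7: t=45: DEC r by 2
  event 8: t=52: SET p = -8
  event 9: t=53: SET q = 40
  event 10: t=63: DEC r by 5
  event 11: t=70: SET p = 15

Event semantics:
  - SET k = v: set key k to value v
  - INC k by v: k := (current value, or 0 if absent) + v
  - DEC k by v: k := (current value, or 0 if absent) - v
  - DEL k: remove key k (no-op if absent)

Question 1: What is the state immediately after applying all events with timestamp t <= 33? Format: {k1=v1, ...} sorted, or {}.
Apply events with t <= 33 (5 events):
  after event 1 (t=6: INC p by 3): {p=3}
  after event 2 (t=16: DEL q): {p=3}
  after event 3 (t=17: INC q by 14): {p=3, q=14}
  after event 4 (t=19: DEL p): {q=14}
  after event 5 (t=28: DEC p by 9): {p=-9, q=14}

Answer: {p=-9, q=14}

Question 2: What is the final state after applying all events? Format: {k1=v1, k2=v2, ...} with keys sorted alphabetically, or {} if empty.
  after event 1 (t=6: INC p by 3): {p=3}
  after event 2 (t=16: DEL q): {p=3}
  after event 3 (t=17: INC q by 14): {p=3, q=14}
  after event 4 (t=19: DEL p): {q=14}
  after event 5 (t=28: DEC p by 9): {p=-9, q=14}
  after event 6 (t=38: SET r = 26): {p=-9, q=14, r=26}
  after event 7 (t=45: DEC r by 2): {p=-9, q=14, r=24}
  after event 8 (t=52: SET p = -8): {p=-8, q=14, r=24}
  after event 9 (t=53: SET q = 40): {p=-8, q=40, r=24}
  after event 10 (t=63: DEC r by 5): {p=-8, q=40, r=19}
  after event 11 (t=70: SET p = 15): {p=15, q=40, r=19}

Answer: {p=15, q=40, r=19}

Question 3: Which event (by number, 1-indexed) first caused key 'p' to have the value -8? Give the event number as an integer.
Answer: 8

Derivation:
Looking for first event where p becomes -8:
  event 1: p = 3
  event 2: p = 3
  event 3: p = 3
  event 4: p = (absent)
  event 5: p = -9
  event 6: p = -9
  event 7: p = -9
  event 8: p -9 -> -8  <-- first match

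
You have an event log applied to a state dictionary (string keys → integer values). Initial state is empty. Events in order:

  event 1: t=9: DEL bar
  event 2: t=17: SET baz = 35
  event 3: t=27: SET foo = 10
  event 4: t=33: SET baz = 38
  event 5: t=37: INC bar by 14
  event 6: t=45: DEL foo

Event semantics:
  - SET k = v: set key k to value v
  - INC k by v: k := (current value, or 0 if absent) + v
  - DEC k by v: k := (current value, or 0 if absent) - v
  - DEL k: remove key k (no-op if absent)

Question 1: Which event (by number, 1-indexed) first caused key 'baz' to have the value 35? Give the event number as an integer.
Looking for first event where baz becomes 35:
  event 2: baz (absent) -> 35  <-- first match

Answer: 2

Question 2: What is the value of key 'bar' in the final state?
Answer: 14

Derivation:
Track key 'bar' through all 6 events:
  event 1 (t=9: DEL bar): bar (absent) -> (absent)
  event 2 (t=17: SET baz = 35): bar unchanged
  event 3 (t=27: SET foo = 10): bar unchanged
  event 4 (t=33: SET baz = 38): bar unchanged
  event 5 (t=37: INC bar by 14): bar (absent) -> 14
  event 6 (t=45: DEL foo): bar unchanged
Final: bar = 14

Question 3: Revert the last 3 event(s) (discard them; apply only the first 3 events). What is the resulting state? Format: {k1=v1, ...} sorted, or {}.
Keep first 3 events (discard last 3):
  after event 1 (t=9: DEL bar): {}
  after event 2 (t=17: SET baz = 35): {baz=35}
  after event 3 (t=27: SET foo = 10): {baz=35, foo=10}

Answer: {baz=35, foo=10}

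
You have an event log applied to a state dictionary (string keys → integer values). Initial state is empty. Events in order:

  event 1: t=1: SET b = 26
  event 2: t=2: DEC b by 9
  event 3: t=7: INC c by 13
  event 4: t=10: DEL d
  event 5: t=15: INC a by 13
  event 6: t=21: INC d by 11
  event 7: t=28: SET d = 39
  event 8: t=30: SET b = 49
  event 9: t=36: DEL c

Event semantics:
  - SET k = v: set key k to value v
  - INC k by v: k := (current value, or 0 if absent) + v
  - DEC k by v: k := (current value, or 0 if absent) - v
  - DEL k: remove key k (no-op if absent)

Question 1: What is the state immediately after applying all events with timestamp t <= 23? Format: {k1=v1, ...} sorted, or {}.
Apply events with t <= 23 (6 events):
  after event 1 (t=1: SET b = 26): {b=26}
  after event 2 (t=2: DEC b by 9): {b=17}
  after event 3 (t=7: INC c by 13): {b=17, c=13}
  after event 4 (t=10: DEL d): {b=17, c=13}
  after event 5 (t=15: INC a by 13): {a=13, b=17, c=13}
  after event 6 (t=21: INC d by 11): {a=13, b=17, c=13, d=11}

Answer: {a=13, b=17, c=13, d=11}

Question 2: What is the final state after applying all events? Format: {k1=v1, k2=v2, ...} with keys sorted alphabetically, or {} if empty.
Answer: {a=13, b=49, d=39}

Derivation:
  after event 1 (t=1: SET b = 26): {b=26}
  after event 2 (t=2: DEC b by 9): {b=17}
  after event 3 (t=7: INC c by 13): {b=17, c=13}
  after event 4 (t=10: DEL d): {b=17, c=13}
  after event 5 (t=15: INC a by 13): {a=13, b=17, c=13}
  after event 6 (t=21: INC d by 11): {a=13, b=17, c=13, d=11}
  after event 7 (t=28: SET d = 39): {a=13, b=17, c=13, d=39}
  after event 8 (t=30: SET b = 49): {a=13, b=49, c=13, d=39}
  after event 9 (t=36: DEL c): {a=13, b=49, d=39}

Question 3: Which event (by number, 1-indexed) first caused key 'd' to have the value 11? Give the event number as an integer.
Answer: 6

Derivation:
Looking for first event where d becomes 11:
  event 6: d (absent) -> 11  <-- first match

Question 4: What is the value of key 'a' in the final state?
Answer: 13

Derivation:
Track key 'a' through all 9 events:
  event 1 (t=1: SET b = 26): a unchanged
  event 2 (t=2: DEC b by 9): a unchanged
  event 3 (t=7: INC c by 13): a unchanged
  event 4 (t=10: DEL d): a unchanged
  event 5 (t=15: INC a by 13): a (absent) -> 13
  event 6 (t=21: INC d by 11): a unchanged
  event 7 (t=28: SET d = 39): a unchanged
  event 8 (t=30: SET b = 49): a unchanged
  event 9 (t=36: DEL c): a unchanged
Final: a = 13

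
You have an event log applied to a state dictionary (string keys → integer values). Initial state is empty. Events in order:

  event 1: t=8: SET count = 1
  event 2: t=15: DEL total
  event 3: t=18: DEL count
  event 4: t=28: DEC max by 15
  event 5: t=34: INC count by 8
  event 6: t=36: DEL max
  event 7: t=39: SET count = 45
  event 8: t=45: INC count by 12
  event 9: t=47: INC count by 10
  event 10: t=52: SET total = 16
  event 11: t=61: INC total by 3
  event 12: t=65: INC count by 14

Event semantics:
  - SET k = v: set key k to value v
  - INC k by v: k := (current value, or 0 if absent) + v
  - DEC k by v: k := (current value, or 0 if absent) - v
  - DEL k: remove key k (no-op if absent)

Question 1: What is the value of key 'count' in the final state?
Answer: 81

Derivation:
Track key 'count' through all 12 events:
  event 1 (t=8: SET count = 1): count (absent) -> 1
  event 2 (t=15: DEL total): count unchanged
  event 3 (t=18: DEL count): count 1 -> (absent)
  event 4 (t=28: DEC max by 15): count unchanged
  event 5 (t=34: INC count by 8): count (absent) -> 8
  event 6 (t=36: DEL max): count unchanged
  event 7 (t=39: SET count = 45): count 8 -> 45
  event 8 (t=45: INC count by 12): count 45 -> 57
  event 9 (t=47: INC count by 10): count 57 -> 67
  event 10 (t=52: SET total = 16): count unchanged
  event 11 (t=61: INC total by 3): count unchanged
  event 12 (t=65: INC count by 14): count 67 -> 81
Final: count = 81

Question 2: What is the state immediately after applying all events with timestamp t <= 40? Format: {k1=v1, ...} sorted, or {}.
Answer: {count=45}

Derivation:
Apply events with t <= 40 (7 events):
  after event 1 (t=8: SET count = 1): {count=1}
  after event 2 (t=15: DEL total): {count=1}
  after event 3 (t=18: DEL count): {}
  after event 4 (t=28: DEC max by 15): {max=-15}
  after event 5 (t=34: INC count by 8): {count=8, max=-15}
  after event 6 (t=36: DEL max): {count=8}
  after event 7 (t=39: SET count = 45): {count=45}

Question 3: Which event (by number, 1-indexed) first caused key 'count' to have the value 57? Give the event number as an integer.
Answer: 8

Derivation:
Looking for first event where count becomes 57:
  event 1: count = 1
  event 2: count = 1
  event 3: count = (absent)
  event 5: count = 8
  event 6: count = 8
  event 7: count = 45
  event 8: count 45 -> 57  <-- first match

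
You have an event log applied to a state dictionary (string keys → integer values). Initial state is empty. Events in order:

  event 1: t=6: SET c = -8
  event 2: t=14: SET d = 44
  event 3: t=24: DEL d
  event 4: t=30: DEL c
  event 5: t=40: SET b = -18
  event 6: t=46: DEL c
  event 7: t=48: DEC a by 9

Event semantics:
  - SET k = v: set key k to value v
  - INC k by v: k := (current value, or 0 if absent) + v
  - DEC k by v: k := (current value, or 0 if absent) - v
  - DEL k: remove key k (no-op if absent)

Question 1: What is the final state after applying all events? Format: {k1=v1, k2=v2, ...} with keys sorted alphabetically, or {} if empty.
  after event 1 (t=6: SET c = -8): {c=-8}
  after event 2 (t=14: SET d = 44): {c=-8, d=44}
  after event 3 (t=24: DEL d): {c=-8}
  after event 4 (t=30: DEL c): {}
  after event 5 (t=40: SET b = -18): {b=-18}
  after event 6 (t=46: DEL c): {b=-18}
  after event 7 (t=48: DEC a by 9): {a=-9, b=-18}

Answer: {a=-9, b=-18}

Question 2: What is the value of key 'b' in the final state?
Answer: -18

Derivation:
Track key 'b' through all 7 events:
  event 1 (t=6: SET c = -8): b unchanged
  event 2 (t=14: SET d = 44): b unchanged
  event 3 (t=24: DEL d): b unchanged
  event 4 (t=30: DEL c): b unchanged
  event 5 (t=40: SET b = -18): b (absent) -> -18
  event 6 (t=46: DEL c): b unchanged
  event 7 (t=48: DEC a by 9): b unchanged
Final: b = -18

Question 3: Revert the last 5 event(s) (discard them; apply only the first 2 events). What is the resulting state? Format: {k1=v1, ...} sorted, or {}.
Answer: {c=-8, d=44}

Derivation:
Keep first 2 events (discard last 5):
  after event 1 (t=6: SET c = -8): {c=-8}
  after event 2 (t=14: SET d = 44): {c=-8, d=44}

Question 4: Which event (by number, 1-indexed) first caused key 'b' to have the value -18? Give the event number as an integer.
Looking for first event where b becomes -18:
  event 5: b (absent) -> -18  <-- first match

Answer: 5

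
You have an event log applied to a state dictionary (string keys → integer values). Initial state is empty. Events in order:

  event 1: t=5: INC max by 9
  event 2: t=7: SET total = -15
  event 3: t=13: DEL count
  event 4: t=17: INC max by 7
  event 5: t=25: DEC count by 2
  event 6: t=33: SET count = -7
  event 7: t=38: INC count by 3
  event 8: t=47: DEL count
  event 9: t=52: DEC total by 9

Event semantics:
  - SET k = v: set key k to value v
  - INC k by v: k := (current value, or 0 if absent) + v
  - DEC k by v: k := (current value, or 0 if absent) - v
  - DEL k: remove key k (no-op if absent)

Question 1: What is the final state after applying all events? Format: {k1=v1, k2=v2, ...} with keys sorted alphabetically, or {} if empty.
  after event 1 (t=5: INC max by 9): {max=9}
  after event 2 (t=7: SET total = -15): {max=9, total=-15}
  after event 3 (t=13: DEL count): {max=9, total=-15}
  after event 4 (t=17: INC max by 7): {max=16, total=-15}
  after event 5 (t=25: DEC count by 2): {count=-2, max=16, total=-15}
  after event 6 (t=33: SET count = -7): {count=-7, max=16, total=-15}
  after event 7 (t=38: INC count by 3): {count=-4, max=16, total=-15}
  after event 8 (t=47: DEL count): {max=16, total=-15}
  after event 9 (t=52: DEC total by 9): {max=16, total=-24}

Answer: {max=16, total=-24}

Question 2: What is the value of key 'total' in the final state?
Track key 'total' through all 9 events:
  event 1 (t=5: INC max by 9): total unchanged
  event 2 (t=7: SET total = -15): total (absent) -> -15
  event 3 (t=13: DEL count): total unchanged
  event 4 (t=17: INC max by 7): total unchanged
  event 5 (t=25: DEC count by 2): total unchanged
  event 6 (t=33: SET count = -7): total unchanged
  event 7 (t=38: INC count by 3): total unchanged
  event 8 (t=47: DEL count): total unchanged
  event 9 (t=52: DEC total by 9): total -15 -> -24
Final: total = -24

Answer: -24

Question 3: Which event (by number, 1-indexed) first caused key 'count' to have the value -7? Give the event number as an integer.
Looking for first event where count becomes -7:
  event 5: count = -2
  event 6: count -2 -> -7  <-- first match

Answer: 6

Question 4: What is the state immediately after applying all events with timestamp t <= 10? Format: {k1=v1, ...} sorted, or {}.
Apply events with t <= 10 (2 events):
  after event 1 (t=5: INC max by 9): {max=9}
  after event 2 (t=7: SET total = -15): {max=9, total=-15}

Answer: {max=9, total=-15}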